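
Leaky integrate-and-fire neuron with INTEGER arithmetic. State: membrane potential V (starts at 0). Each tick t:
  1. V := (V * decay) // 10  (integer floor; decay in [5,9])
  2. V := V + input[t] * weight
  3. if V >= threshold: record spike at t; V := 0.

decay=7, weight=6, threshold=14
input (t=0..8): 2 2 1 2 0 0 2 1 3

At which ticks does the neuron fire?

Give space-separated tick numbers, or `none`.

Answer: 1 3 7 8

Derivation:
t=0: input=2 -> V=12
t=1: input=2 -> V=0 FIRE
t=2: input=1 -> V=6
t=3: input=2 -> V=0 FIRE
t=4: input=0 -> V=0
t=5: input=0 -> V=0
t=6: input=2 -> V=12
t=7: input=1 -> V=0 FIRE
t=8: input=3 -> V=0 FIRE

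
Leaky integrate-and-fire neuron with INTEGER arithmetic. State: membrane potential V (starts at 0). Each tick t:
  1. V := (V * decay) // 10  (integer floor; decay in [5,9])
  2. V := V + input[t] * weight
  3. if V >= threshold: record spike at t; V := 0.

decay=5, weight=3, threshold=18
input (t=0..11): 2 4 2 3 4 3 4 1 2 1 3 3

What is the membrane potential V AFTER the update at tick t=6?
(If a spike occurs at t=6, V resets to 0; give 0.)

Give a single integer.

Answer: 16

Derivation:
t=0: input=2 -> V=6
t=1: input=4 -> V=15
t=2: input=2 -> V=13
t=3: input=3 -> V=15
t=4: input=4 -> V=0 FIRE
t=5: input=3 -> V=9
t=6: input=4 -> V=16
t=7: input=1 -> V=11
t=8: input=2 -> V=11
t=9: input=1 -> V=8
t=10: input=3 -> V=13
t=11: input=3 -> V=15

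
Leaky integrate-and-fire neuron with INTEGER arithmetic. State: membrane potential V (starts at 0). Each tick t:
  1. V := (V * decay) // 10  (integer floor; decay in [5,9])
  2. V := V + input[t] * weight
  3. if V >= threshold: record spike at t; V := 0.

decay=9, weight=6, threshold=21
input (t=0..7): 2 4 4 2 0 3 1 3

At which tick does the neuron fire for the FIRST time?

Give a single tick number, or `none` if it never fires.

Answer: 1

Derivation:
t=0: input=2 -> V=12
t=1: input=4 -> V=0 FIRE
t=2: input=4 -> V=0 FIRE
t=3: input=2 -> V=12
t=4: input=0 -> V=10
t=5: input=3 -> V=0 FIRE
t=6: input=1 -> V=6
t=7: input=3 -> V=0 FIRE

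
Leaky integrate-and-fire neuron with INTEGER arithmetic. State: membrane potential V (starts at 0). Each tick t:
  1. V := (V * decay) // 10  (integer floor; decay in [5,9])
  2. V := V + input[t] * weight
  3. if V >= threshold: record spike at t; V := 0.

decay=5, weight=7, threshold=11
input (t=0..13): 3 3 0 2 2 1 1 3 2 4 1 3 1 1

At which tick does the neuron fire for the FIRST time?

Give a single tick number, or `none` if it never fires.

Answer: 0

Derivation:
t=0: input=3 -> V=0 FIRE
t=1: input=3 -> V=0 FIRE
t=2: input=0 -> V=0
t=3: input=2 -> V=0 FIRE
t=4: input=2 -> V=0 FIRE
t=5: input=1 -> V=7
t=6: input=1 -> V=10
t=7: input=3 -> V=0 FIRE
t=8: input=2 -> V=0 FIRE
t=9: input=4 -> V=0 FIRE
t=10: input=1 -> V=7
t=11: input=3 -> V=0 FIRE
t=12: input=1 -> V=7
t=13: input=1 -> V=10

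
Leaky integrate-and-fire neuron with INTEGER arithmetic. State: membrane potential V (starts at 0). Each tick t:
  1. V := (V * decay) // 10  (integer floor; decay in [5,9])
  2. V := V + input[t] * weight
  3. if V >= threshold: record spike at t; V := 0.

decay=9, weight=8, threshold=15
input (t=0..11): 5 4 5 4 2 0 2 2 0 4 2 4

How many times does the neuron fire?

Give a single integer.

Answer: 10

Derivation:
t=0: input=5 -> V=0 FIRE
t=1: input=4 -> V=0 FIRE
t=2: input=5 -> V=0 FIRE
t=3: input=4 -> V=0 FIRE
t=4: input=2 -> V=0 FIRE
t=5: input=0 -> V=0
t=6: input=2 -> V=0 FIRE
t=7: input=2 -> V=0 FIRE
t=8: input=0 -> V=0
t=9: input=4 -> V=0 FIRE
t=10: input=2 -> V=0 FIRE
t=11: input=4 -> V=0 FIRE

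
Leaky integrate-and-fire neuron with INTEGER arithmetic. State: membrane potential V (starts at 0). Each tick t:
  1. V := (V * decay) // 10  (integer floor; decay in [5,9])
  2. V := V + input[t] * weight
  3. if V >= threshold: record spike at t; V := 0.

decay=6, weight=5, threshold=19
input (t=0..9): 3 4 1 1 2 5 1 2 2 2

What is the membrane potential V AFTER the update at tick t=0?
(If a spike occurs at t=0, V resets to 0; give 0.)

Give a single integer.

Answer: 15

Derivation:
t=0: input=3 -> V=15
t=1: input=4 -> V=0 FIRE
t=2: input=1 -> V=5
t=3: input=1 -> V=8
t=4: input=2 -> V=14
t=5: input=5 -> V=0 FIRE
t=6: input=1 -> V=5
t=7: input=2 -> V=13
t=8: input=2 -> V=17
t=9: input=2 -> V=0 FIRE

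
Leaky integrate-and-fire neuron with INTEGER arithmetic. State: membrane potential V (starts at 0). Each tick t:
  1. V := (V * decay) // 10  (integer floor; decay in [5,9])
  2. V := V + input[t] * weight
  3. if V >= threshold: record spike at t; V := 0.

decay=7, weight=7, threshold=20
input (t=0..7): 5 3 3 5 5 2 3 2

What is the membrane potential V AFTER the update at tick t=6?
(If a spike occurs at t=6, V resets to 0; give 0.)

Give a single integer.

Answer: 0

Derivation:
t=0: input=5 -> V=0 FIRE
t=1: input=3 -> V=0 FIRE
t=2: input=3 -> V=0 FIRE
t=3: input=5 -> V=0 FIRE
t=4: input=5 -> V=0 FIRE
t=5: input=2 -> V=14
t=6: input=3 -> V=0 FIRE
t=7: input=2 -> V=14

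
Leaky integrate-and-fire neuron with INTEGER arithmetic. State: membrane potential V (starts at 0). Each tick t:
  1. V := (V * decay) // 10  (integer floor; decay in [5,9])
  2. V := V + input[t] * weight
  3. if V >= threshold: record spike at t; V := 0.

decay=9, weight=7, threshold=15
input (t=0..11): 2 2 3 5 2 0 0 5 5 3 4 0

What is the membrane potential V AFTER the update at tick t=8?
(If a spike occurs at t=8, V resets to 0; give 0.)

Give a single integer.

Answer: 0

Derivation:
t=0: input=2 -> V=14
t=1: input=2 -> V=0 FIRE
t=2: input=3 -> V=0 FIRE
t=3: input=5 -> V=0 FIRE
t=4: input=2 -> V=14
t=5: input=0 -> V=12
t=6: input=0 -> V=10
t=7: input=5 -> V=0 FIRE
t=8: input=5 -> V=0 FIRE
t=9: input=3 -> V=0 FIRE
t=10: input=4 -> V=0 FIRE
t=11: input=0 -> V=0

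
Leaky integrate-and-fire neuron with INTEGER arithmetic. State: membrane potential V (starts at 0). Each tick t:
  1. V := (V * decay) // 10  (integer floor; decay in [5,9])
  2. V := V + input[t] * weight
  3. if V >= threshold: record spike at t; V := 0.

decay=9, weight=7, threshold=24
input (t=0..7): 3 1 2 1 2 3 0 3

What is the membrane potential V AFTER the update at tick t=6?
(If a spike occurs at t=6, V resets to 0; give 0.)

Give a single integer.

Answer: 18

Derivation:
t=0: input=3 -> V=21
t=1: input=1 -> V=0 FIRE
t=2: input=2 -> V=14
t=3: input=1 -> V=19
t=4: input=2 -> V=0 FIRE
t=5: input=3 -> V=21
t=6: input=0 -> V=18
t=7: input=3 -> V=0 FIRE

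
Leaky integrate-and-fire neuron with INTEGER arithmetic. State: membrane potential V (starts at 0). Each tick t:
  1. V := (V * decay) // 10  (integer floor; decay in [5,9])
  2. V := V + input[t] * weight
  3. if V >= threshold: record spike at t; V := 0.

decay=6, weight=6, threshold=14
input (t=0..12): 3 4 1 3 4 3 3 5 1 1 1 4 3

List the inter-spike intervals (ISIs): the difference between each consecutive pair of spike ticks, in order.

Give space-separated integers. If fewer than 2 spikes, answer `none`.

t=0: input=3 -> V=0 FIRE
t=1: input=4 -> V=0 FIRE
t=2: input=1 -> V=6
t=3: input=3 -> V=0 FIRE
t=4: input=4 -> V=0 FIRE
t=5: input=3 -> V=0 FIRE
t=6: input=3 -> V=0 FIRE
t=7: input=5 -> V=0 FIRE
t=8: input=1 -> V=6
t=9: input=1 -> V=9
t=10: input=1 -> V=11
t=11: input=4 -> V=0 FIRE
t=12: input=3 -> V=0 FIRE

Answer: 1 2 1 1 1 1 4 1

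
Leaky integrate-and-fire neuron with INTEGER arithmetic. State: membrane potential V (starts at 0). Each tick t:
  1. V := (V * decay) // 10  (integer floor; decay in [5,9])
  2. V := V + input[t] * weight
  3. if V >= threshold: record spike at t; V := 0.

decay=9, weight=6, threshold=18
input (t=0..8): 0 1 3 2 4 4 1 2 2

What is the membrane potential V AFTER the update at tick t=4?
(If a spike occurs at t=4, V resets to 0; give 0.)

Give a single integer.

t=0: input=0 -> V=0
t=1: input=1 -> V=6
t=2: input=3 -> V=0 FIRE
t=3: input=2 -> V=12
t=4: input=4 -> V=0 FIRE
t=5: input=4 -> V=0 FIRE
t=6: input=1 -> V=6
t=7: input=2 -> V=17
t=8: input=2 -> V=0 FIRE

Answer: 0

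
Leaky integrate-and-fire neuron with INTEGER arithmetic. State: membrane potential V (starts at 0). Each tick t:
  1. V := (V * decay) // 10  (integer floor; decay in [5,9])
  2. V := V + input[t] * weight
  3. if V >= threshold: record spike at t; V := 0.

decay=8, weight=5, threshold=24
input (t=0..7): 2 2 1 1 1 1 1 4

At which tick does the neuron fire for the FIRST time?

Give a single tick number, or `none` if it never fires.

Answer: 7

Derivation:
t=0: input=2 -> V=10
t=1: input=2 -> V=18
t=2: input=1 -> V=19
t=3: input=1 -> V=20
t=4: input=1 -> V=21
t=5: input=1 -> V=21
t=6: input=1 -> V=21
t=7: input=4 -> V=0 FIRE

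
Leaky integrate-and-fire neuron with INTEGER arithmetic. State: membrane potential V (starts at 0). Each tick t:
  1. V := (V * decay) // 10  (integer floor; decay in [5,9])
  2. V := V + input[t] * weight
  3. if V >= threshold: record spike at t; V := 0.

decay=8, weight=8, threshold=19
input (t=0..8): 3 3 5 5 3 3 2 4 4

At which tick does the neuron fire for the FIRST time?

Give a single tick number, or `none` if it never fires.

t=0: input=3 -> V=0 FIRE
t=1: input=3 -> V=0 FIRE
t=2: input=5 -> V=0 FIRE
t=3: input=5 -> V=0 FIRE
t=4: input=3 -> V=0 FIRE
t=5: input=3 -> V=0 FIRE
t=6: input=2 -> V=16
t=7: input=4 -> V=0 FIRE
t=8: input=4 -> V=0 FIRE

Answer: 0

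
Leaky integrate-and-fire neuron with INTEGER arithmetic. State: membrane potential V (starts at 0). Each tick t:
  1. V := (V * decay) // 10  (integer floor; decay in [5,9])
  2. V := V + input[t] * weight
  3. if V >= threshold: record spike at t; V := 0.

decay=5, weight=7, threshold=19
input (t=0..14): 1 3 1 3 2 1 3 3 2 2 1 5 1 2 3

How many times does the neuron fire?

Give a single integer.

t=0: input=1 -> V=7
t=1: input=3 -> V=0 FIRE
t=2: input=1 -> V=7
t=3: input=3 -> V=0 FIRE
t=4: input=2 -> V=14
t=5: input=1 -> V=14
t=6: input=3 -> V=0 FIRE
t=7: input=3 -> V=0 FIRE
t=8: input=2 -> V=14
t=9: input=2 -> V=0 FIRE
t=10: input=1 -> V=7
t=11: input=5 -> V=0 FIRE
t=12: input=1 -> V=7
t=13: input=2 -> V=17
t=14: input=3 -> V=0 FIRE

Answer: 7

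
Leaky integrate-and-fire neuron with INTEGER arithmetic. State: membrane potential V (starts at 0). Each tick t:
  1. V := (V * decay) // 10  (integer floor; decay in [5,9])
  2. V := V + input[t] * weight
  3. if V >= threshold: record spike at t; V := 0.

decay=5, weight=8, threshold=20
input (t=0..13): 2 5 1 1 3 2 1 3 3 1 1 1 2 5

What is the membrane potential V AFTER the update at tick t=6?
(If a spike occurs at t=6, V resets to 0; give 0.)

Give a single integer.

Answer: 16

Derivation:
t=0: input=2 -> V=16
t=1: input=5 -> V=0 FIRE
t=2: input=1 -> V=8
t=3: input=1 -> V=12
t=4: input=3 -> V=0 FIRE
t=5: input=2 -> V=16
t=6: input=1 -> V=16
t=7: input=3 -> V=0 FIRE
t=8: input=3 -> V=0 FIRE
t=9: input=1 -> V=8
t=10: input=1 -> V=12
t=11: input=1 -> V=14
t=12: input=2 -> V=0 FIRE
t=13: input=5 -> V=0 FIRE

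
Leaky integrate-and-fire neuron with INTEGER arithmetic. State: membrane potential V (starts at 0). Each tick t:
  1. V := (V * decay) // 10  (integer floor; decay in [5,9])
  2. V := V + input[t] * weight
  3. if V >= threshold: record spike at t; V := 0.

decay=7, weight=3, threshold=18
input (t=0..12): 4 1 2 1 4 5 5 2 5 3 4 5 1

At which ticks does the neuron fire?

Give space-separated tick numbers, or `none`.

Answer: 4 6 8 10

Derivation:
t=0: input=4 -> V=12
t=1: input=1 -> V=11
t=2: input=2 -> V=13
t=3: input=1 -> V=12
t=4: input=4 -> V=0 FIRE
t=5: input=5 -> V=15
t=6: input=5 -> V=0 FIRE
t=7: input=2 -> V=6
t=8: input=5 -> V=0 FIRE
t=9: input=3 -> V=9
t=10: input=4 -> V=0 FIRE
t=11: input=5 -> V=15
t=12: input=1 -> V=13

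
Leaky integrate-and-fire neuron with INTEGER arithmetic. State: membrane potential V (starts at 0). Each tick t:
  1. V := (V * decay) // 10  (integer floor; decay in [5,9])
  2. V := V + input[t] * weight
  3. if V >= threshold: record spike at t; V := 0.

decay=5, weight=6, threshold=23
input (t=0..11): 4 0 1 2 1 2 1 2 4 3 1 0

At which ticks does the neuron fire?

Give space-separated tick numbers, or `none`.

Answer: 0 8

Derivation:
t=0: input=4 -> V=0 FIRE
t=1: input=0 -> V=0
t=2: input=1 -> V=6
t=3: input=2 -> V=15
t=4: input=1 -> V=13
t=5: input=2 -> V=18
t=6: input=1 -> V=15
t=7: input=2 -> V=19
t=8: input=4 -> V=0 FIRE
t=9: input=3 -> V=18
t=10: input=1 -> V=15
t=11: input=0 -> V=7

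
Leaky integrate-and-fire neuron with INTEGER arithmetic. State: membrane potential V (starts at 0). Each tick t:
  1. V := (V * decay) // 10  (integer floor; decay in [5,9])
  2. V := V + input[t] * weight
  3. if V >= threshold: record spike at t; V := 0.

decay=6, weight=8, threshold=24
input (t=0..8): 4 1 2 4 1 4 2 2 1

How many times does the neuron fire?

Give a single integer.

t=0: input=4 -> V=0 FIRE
t=1: input=1 -> V=8
t=2: input=2 -> V=20
t=3: input=4 -> V=0 FIRE
t=4: input=1 -> V=8
t=5: input=4 -> V=0 FIRE
t=6: input=2 -> V=16
t=7: input=2 -> V=0 FIRE
t=8: input=1 -> V=8

Answer: 4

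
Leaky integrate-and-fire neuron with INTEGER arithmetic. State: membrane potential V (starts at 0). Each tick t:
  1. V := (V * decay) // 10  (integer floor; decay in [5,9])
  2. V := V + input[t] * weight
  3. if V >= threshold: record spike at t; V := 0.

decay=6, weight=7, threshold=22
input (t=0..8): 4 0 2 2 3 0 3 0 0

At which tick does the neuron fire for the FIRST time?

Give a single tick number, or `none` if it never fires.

Answer: 0

Derivation:
t=0: input=4 -> V=0 FIRE
t=1: input=0 -> V=0
t=2: input=2 -> V=14
t=3: input=2 -> V=0 FIRE
t=4: input=3 -> V=21
t=5: input=0 -> V=12
t=6: input=3 -> V=0 FIRE
t=7: input=0 -> V=0
t=8: input=0 -> V=0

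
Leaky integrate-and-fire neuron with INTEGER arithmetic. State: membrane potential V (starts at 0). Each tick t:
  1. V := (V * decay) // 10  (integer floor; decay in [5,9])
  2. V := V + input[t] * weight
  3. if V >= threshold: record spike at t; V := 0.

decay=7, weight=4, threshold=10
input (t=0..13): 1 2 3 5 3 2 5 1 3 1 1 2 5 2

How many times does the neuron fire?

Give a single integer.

t=0: input=1 -> V=4
t=1: input=2 -> V=0 FIRE
t=2: input=3 -> V=0 FIRE
t=3: input=5 -> V=0 FIRE
t=4: input=3 -> V=0 FIRE
t=5: input=2 -> V=8
t=6: input=5 -> V=0 FIRE
t=7: input=1 -> V=4
t=8: input=3 -> V=0 FIRE
t=9: input=1 -> V=4
t=10: input=1 -> V=6
t=11: input=2 -> V=0 FIRE
t=12: input=5 -> V=0 FIRE
t=13: input=2 -> V=8

Answer: 8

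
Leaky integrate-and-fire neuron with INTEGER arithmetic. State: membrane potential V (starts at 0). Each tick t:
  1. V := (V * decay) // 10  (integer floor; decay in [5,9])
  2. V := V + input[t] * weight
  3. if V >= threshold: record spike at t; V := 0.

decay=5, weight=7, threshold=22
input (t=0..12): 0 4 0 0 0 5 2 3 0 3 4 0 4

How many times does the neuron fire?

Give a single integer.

t=0: input=0 -> V=0
t=1: input=4 -> V=0 FIRE
t=2: input=0 -> V=0
t=3: input=0 -> V=0
t=4: input=0 -> V=0
t=5: input=5 -> V=0 FIRE
t=6: input=2 -> V=14
t=7: input=3 -> V=0 FIRE
t=8: input=0 -> V=0
t=9: input=3 -> V=21
t=10: input=4 -> V=0 FIRE
t=11: input=0 -> V=0
t=12: input=4 -> V=0 FIRE

Answer: 5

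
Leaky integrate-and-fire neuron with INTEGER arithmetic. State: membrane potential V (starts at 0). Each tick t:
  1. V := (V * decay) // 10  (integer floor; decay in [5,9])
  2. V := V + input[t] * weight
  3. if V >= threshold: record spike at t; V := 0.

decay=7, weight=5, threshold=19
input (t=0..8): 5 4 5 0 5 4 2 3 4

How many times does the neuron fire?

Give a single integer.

Answer: 7

Derivation:
t=0: input=5 -> V=0 FIRE
t=1: input=4 -> V=0 FIRE
t=2: input=5 -> V=0 FIRE
t=3: input=0 -> V=0
t=4: input=5 -> V=0 FIRE
t=5: input=4 -> V=0 FIRE
t=6: input=2 -> V=10
t=7: input=3 -> V=0 FIRE
t=8: input=4 -> V=0 FIRE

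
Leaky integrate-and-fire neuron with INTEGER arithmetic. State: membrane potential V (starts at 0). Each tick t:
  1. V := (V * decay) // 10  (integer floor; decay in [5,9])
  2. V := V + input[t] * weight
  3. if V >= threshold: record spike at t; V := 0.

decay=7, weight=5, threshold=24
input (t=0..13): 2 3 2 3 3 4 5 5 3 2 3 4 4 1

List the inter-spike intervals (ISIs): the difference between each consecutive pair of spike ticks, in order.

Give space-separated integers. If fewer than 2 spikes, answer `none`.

Answer: 2 2 1 3 2

Derivation:
t=0: input=2 -> V=10
t=1: input=3 -> V=22
t=2: input=2 -> V=0 FIRE
t=3: input=3 -> V=15
t=4: input=3 -> V=0 FIRE
t=5: input=4 -> V=20
t=6: input=5 -> V=0 FIRE
t=7: input=5 -> V=0 FIRE
t=8: input=3 -> V=15
t=9: input=2 -> V=20
t=10: input=3 -> V=0 FIRE
t=11: input=4 -> V=20
t=12: input=4 -> V=0 FIRE
t=13: input=1 -> V=5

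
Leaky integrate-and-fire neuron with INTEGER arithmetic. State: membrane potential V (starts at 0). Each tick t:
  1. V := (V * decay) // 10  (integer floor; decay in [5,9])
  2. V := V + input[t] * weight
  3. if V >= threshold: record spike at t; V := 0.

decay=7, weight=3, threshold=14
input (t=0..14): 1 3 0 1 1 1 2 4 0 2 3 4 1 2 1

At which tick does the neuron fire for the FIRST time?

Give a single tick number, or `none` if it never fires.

t=0: input=1 -> V=3
t=1: input=3 -> V=11
t=2: input=0 -> V=7
t=3: input=1 -> V=7
t=4: input=1 -> V=7
t=5: input=1 -> V=7
t=6: input=2 -> V=10
t=7: input=4 -> V=0 FIRE
t=8: input=0 -> V=0
t=9: input=2 -> V=6
t=10: input=3 -> V=13
t=11: input=4 -> V=0 FIRE
t=12: input=1 -> V=3
t=13: input=2 -> V=8
t=14: input=1 -> V=8

Answer: 7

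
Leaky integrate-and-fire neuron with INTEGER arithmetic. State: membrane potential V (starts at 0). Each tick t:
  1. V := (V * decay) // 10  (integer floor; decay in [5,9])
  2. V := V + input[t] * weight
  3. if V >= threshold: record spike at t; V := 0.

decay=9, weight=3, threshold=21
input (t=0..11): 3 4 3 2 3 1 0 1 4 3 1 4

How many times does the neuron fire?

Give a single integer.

t=0: input=3 -> V=9
t=1: input=4 -> V=20
t=2: input=3 -> V=0 FIRE
t=3: input=2 -> V=6
t=4: input=3 -> V=14
t=5: input=1 -> V=15
t=6: input=0 -> V=13
t=7: input=1 -> V=14
t=8: input=4 -> V=0 FIRE
t=9: input=3 -> V=9
t=10: input=1 -> V=11
t=11: input=4 -> V=0 FIRE

Answer: 3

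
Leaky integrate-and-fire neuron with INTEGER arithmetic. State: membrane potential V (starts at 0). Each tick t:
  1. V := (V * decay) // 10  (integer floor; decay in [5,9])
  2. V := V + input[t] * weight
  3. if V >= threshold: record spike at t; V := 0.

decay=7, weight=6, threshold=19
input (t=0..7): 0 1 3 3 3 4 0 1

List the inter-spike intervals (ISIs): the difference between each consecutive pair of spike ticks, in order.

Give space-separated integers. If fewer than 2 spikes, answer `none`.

Answer: 2 1

Derivation:
t=0: input=0 -> V=0
t=1: input=1 -> V=6
t=2: input=3 -> V=0 FIRE
t=3: input=3 -> V=18
t=4: input=3 -> V=0 FIRE
t=5: input=4 -> V=0 FIRE
t=6: input=0 -> V=0
t=7: input=1 -> V=6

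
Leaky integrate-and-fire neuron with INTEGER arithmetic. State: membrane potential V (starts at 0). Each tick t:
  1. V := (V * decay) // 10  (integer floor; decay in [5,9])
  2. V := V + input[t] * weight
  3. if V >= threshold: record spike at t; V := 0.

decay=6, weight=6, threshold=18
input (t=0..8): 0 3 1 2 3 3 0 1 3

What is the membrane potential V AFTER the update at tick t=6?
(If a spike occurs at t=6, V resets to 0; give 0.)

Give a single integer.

t=0: input=0 -> V=0
t=1: input=3 -> V=0 FIRE
t=2: input=1 -> V=6
t=3: input=2 -> V=15
t=4: input=3 -> V=0 FIRE
t=5: input=3 -> V=0 FIRE
t=6: input=0 -> V=0
t=7: input=1 -> V=6
t=8: input=3 -> V=0 FIRE

Answer: 0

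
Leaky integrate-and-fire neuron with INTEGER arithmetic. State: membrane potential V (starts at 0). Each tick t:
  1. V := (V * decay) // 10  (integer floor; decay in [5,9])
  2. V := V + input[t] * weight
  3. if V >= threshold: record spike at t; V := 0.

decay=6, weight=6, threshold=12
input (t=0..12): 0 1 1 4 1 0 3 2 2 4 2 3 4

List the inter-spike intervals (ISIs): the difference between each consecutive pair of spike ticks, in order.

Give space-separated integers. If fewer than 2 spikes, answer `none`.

Answer: 3 1 1 1 1 1 1

Derivation:
t=0: input=0 -> V=0
t=1: input=1 -> V=6
t=2: input=1 -> V=9
t=3: input=4 -> V=0 FIRE
t=4: input=1 -> V=6
t=5: input=0 -> V=3
t=6: input=3 -> V=0 FIRE
t=7: input=2 -> V=0 FIRE
t=8: input=2 -> V=0 FIRE
t=9: input=4 -> V=0 FIRE
t=10: input=2 -> V=0 FIRE
t=11: input=3 -> V=0 FIRE
t=12: input=4 -> V=0 FIRE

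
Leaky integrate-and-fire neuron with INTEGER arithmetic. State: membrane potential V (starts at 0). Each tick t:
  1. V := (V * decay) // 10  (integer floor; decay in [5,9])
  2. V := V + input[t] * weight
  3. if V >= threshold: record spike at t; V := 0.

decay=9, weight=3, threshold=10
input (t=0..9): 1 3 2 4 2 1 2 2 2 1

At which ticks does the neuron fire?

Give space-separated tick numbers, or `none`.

t=0: input=1 -> V=3
t=1: input=3 -> V=0 FIRE
t=2: input=2 -> V=6
t=3: input=4 -> V=0 FIRE
t=4: input=2 -> V=6
t=5: input=1 -> V=8
t=6: input=2 -> V=0 FIRE
t=7: input=2 -> V=6
t=8: input=2 -> V=0 FIRE
t=9: input=1 -> V=3

Answer: 1 3 6 8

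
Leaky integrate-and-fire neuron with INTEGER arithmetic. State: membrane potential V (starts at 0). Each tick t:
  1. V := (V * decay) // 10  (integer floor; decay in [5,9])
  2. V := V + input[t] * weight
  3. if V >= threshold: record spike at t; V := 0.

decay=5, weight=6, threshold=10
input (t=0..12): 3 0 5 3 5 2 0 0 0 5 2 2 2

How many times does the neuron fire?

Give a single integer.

t=0: input=3 -> V=0 FIRE
t=1: input=0 -> V=0
t=2: input=5 -> V=0 FIRE
t=3: input=3 -> V=0 FIRE
t=4: input=5 -> V=0 FIRE
t=5: input=2 -> V=0 FIRE
t=6: input=0 -> V=0
t=7: input=0 -> V=0
t=8: input=0 -> V=0
t=9: input=5 -> V=0 FIRE
t=10: input=2 -> V=0 FIRE
t=11: input=2 -> V=0 FIRE
t=12: input=2 -> V=0 FIRE

Answer: 9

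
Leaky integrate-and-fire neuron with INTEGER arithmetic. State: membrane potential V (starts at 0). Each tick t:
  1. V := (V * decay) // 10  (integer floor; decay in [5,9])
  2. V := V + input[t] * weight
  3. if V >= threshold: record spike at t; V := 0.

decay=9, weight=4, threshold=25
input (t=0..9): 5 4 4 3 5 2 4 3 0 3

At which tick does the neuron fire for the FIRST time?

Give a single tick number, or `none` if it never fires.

t=0: input=5 -> V=20
t=1: input=4 -> V=0 FIRE
t=2: input=4 -> V=16
t=3: input=3 -> V=0 FIRE
t=4: input=5 -> V=20
t=5: input=2 -> V=0 FIRE
t=6: input=4 -> V=16
t=7: input=3 -> V=0 FIRE
t=8: input=0 -> V=0
t=9: input=3 -> V=12

Answer: 1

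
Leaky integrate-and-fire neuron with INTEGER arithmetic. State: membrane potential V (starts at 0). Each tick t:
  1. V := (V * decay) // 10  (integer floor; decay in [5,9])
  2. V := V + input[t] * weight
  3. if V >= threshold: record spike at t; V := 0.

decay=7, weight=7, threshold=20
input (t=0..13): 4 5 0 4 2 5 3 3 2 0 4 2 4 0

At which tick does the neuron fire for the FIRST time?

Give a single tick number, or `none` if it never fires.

t=0: input=4 -> V=0 FIRE
t=1: input=5 -> V=0 FIRE
t=2: input=0 -> V=0
t=3: input=4 -> V=0 FIRE
t=4: input=2 -> V=14
t=5: input=5 -> V=0 FIRE
t=6: input=3 -> V=0 FIRE
t=7: input=3 -> V=0 FIRE
t=8: input=2 -> V=14
t=9: input=0 -> V=9
t=10: input=4 -> V=0 FIRE
t=11: input=2 -> V=14
t=12: input=4 -> V=0 FIRE
t=13: input=0 -> V=0

Answer: 0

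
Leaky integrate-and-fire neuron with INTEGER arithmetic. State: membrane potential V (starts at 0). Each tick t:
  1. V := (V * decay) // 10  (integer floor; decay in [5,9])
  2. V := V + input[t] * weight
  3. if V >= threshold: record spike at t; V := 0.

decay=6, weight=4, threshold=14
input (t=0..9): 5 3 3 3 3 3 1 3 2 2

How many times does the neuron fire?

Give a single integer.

t=0: input=5 -> V=0 FIRE
t=1: input=3 -> V=12
t=2: input=3 -> V=0 FIRE
t=3: input=3 -> V=12
t=4: input=3 -> V=0 FIRE
t=5: input=3 -> V=12
t=6: input=1 -> V=11
t=7: input=3 -> V=0 FIRE
t=8: input=2 -> V=8
t=9: input=2 -> V=12

Answer: 4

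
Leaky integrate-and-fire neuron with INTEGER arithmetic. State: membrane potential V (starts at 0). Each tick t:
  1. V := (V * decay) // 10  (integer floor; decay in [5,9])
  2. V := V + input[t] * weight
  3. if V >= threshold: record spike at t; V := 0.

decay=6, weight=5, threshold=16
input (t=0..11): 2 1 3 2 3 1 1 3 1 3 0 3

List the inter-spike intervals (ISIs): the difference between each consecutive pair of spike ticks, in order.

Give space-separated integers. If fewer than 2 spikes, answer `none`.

t=0: input=2 -> V=10
t=1: input=1 -> V=11
t=2: input=3 -> V=0 FIRE
t=3: input=2 -> V=10
t=4: input=3 -> V=0 FIRE
t=5: input=1 -> V=5
t=6: input=1 -> V=8
t=7: input=3 -> V=0 FIRE
t=8: input=1 -> V=5
t=9: input=3 -> V=0 FIRE
t=10: input=0 -> V=0
t=11: input=3 -> V=15

Answer: 2 3 2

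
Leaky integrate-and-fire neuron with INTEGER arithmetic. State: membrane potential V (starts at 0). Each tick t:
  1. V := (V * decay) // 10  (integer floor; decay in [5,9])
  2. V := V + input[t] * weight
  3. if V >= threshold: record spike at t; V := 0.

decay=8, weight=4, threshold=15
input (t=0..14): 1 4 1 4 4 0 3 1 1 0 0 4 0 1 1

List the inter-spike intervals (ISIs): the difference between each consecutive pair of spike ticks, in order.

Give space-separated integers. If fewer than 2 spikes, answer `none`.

Answer: 2 1 7

Derivation:
t=0: input=1 -> V=4
t=1: input=4 -> V=0 FIRE
t=2: input=1 -> V=4
t=3: input=4 -> V=0 FIRE
t=4: input=4 -> V=0 FIRE
t=5: input=0 -> V=0
t=6: input=3 -> V=12
t=7: input=1 -> V=13
t=8: input=1 -> V=14
t=9: input=0 -> V=11
t=10: input=0 -> V=8
t=11: input=4 -> V=0 FIRE
t=12: input=0 -> V=0
t=13: input=1 -> V=4
t=14: input=1 -> V=7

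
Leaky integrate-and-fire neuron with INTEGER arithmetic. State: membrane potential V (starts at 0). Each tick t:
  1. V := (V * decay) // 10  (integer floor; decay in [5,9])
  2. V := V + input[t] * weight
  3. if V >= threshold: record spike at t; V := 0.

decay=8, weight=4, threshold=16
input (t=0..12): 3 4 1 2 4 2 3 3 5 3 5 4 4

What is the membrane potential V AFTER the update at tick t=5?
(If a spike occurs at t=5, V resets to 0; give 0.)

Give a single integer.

t=0: input=3 -> V=12
t=1: input=4 -> V=0 FIRE
t=2: input=1 -> V=4
t=3: input=2 -> V=11
t=4: input=4 -> V=0 FIRE
t=5: input=2 -> V=8
t=6: input=3 -> V=0 FIRE
t=7: input=3 -> V=12
t=8: input=5 -> V=0 FIRE
t=9: input=3 -> V=12
t=10: input=5 -> V=0 FIRE
t=11: input=4 -> V=0 FIRE
t=12: input=4 -> V=0 FIRE

Answer: 8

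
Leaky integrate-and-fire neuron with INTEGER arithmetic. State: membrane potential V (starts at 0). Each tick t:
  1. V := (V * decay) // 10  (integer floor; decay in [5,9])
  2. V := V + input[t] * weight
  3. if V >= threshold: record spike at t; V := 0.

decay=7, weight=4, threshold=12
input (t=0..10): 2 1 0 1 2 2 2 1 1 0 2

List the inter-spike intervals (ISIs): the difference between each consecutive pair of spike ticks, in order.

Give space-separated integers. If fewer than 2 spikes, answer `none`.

Answer: 2

Derivation:
t=0: input=2 -> V=8
t=1: input=1 -> V=9
t=2: input=0 -> V=6
t=3: input=1 -> V=8
t=4: input=2 -> V=0 FIRE
t=5: input=2 -> V=8
t=6: input=2 -> V=0 FIRE
t=7: input=1 -> V=4
t=8: input=1 -> V=6
t=9: input=0 -> V=4
t=10: input=2 -> V=10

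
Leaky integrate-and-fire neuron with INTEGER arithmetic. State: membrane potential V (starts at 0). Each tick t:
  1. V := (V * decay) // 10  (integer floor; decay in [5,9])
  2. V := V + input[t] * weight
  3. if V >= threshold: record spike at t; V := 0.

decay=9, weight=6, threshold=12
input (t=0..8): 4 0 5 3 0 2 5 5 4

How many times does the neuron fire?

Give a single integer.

t=0: input=4 -> V=0 FIRE
t=1: input=0 -> V=0
t=2: input=5 -> V=0 FIRE
t=3: input=3 -> V=0 FIRE
t=4: input=0 -> V=0
t=5: input=2 -> V=0 FIRE
t=6: input=5 -> V=0 FIRE
t=7: input=5 -> V=0 FIRE
t=8: input=4 -> V=0 FIRE

Answer: 7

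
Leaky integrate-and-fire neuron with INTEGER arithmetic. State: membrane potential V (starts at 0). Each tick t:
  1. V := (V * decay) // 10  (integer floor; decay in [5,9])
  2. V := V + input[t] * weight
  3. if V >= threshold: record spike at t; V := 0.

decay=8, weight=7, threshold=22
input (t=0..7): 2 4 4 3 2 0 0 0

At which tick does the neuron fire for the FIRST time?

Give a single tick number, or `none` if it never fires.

t=0: input=2 -> V=14
t=1: input=4 -> V=0 FIRE
t=2: input=4 -> V=0 FIRE
t=3: input=3 -> V=21
t=4: input=2 -> V=0 FIRE
t=5: input=0 -> V=0
t=6: input=0 -> V=0
t=7: input=0 -> V=0

Answer: 1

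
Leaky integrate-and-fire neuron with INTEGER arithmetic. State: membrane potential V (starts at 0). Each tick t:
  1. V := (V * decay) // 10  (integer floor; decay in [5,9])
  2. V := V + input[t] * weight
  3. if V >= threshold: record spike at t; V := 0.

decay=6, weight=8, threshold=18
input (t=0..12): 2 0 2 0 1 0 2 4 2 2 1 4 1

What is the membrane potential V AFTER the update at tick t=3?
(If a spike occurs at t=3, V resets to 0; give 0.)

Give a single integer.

Answer: 0

Derivation:
t=0: input=2 -> V=16
t=1: input=0 -> V=9
t=2: input=2 -> V=0 FIRE
t=3: input=0 -> V=0
t=4: input=1 -> V=8
t=5: input=0 -> V=4
t=6: input=2 -> V=0 FIRE
t=7: input=4 -> V=0 FIRE
t=8: input=2 -> V=16
t=9: input=2 -> V=0 FIRE
t=10: input=1 -> V=8
t=11: input=4 -> V=0 FIRE
t=12: input=1 -> V=8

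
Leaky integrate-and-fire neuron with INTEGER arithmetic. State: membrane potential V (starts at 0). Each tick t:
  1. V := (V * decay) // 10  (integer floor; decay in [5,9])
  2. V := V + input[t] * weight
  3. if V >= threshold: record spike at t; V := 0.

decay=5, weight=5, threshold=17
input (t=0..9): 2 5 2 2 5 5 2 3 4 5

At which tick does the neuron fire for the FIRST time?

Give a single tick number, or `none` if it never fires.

Answer: 1

Derivation:
t=0: input=2 -> V=10
t=1: input=5 -> V=0 FIRE
t=2: input=2 -> V=10
t=3: input=2 -> V=15
t=4: input=5 -> V=0 FIRE
t=5: input=5 -> V=0 FIRE
t=6: input=2 -> V=10
t=7: input=3 -> V=0 FIRE
t=8: input=4 -> V=0 FIRE
t=9: input=5 -> V=0 FIRE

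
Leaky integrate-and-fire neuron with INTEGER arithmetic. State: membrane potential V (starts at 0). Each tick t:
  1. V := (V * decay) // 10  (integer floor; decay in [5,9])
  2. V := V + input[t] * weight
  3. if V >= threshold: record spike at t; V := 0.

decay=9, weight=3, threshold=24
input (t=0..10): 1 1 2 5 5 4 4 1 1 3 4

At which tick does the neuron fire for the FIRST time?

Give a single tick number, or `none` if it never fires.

Answer: 3

Derivation:
t=0: input=1 -> V=3
t=1: input=1 -> V=5
t=2: input=2 -> V=10
t=3: input=5 -> V=0 FIRE
t=4: input=5 -> V=15
t=5: input=4 -> V=0 FIRE
t=6: input=4 -> V=12
t=7: input=1 -> V=13
t=8: input=1 -> V=14
t=9: input=3 -> V=21
t=10: input=4 -> V=0 FIRE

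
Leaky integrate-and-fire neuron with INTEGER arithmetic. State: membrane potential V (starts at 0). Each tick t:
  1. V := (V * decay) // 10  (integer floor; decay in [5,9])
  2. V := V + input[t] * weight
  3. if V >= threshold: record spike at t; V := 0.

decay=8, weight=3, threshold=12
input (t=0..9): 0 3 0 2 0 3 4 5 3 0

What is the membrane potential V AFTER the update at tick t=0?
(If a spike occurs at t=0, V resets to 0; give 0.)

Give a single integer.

t=0: input=0 -> V=0
t=1: input=3 -> V=9
t=2: input=0 -> V=7
t=3: input=2 -> V=11
t=4: input=0 -> V=8
t=5: input=3 -> V=0 FIRE
t=6: input=4 -> V=0 FIRE
t=7: input=5 -> V=0 FIRE
t=8: input=3 -> V=9
t=9: input=0 -> V=7

Answer: 0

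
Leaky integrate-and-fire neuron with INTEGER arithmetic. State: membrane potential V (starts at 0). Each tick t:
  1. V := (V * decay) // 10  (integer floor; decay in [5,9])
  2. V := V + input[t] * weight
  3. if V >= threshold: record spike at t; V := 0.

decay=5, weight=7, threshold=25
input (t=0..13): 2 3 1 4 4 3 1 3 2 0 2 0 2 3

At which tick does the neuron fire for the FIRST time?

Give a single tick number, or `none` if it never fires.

t=0: input=2 -> V=14
t=1: input=3 -> V=0 FIRE
t=2: input=1 -> V=7
t=3: input=4 -> V=0 FIRE
t=4: input=4 -> V=0 FIRE
t=5: input=3 -> V=21
t=6: input=1 -> V=17
t=7: input=3 -> V=0 FIRE
t=8: input=2 -> V=14
t=9: input=0 -> V=7
t=10: input=2 -> V=17
t=11: input=0 -> V=8
t=12: input=2 -> V=18
t=13: input=3 -> V=0 FIRE

Answer: 1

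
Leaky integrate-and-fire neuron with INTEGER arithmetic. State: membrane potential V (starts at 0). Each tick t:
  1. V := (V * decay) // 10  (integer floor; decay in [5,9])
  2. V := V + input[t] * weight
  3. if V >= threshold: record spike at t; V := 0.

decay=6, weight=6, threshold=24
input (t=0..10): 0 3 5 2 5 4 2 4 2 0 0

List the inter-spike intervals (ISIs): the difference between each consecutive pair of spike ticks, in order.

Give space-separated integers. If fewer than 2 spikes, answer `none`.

Answer: 2 1 2

Derivation:
t=0: input=0 -> V=0
t=1: input=3 -> V=18
t=2: input=5 -> V=0 FIRE
t=3: input=2 -> V=12
t=4: input=5 -> V=0 FIRE
t=5: input=4 -> V=0 FIRE
t=6: input=2 -> V=12
t=7: input=4 -> V=0 FIRE
t=8: input=2 -> V=12
t=9: input=0 -> V=7
t=10: input=0 -> V=4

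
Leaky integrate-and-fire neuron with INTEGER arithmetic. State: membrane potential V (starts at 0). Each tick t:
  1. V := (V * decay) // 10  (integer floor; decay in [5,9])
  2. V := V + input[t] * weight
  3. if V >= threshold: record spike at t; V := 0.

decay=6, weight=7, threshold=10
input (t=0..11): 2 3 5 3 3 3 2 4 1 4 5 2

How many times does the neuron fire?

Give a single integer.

Answer: 11

Derivation:
t=0: input=2 -> V=0 FIRE
t=1: input=3 -> V=0 FIRE
t=2: input=5 -> V=0 FIRE
t=3: input=3 -> V=0 FIRE
t=4: input=3 -> V=0 FIRE
t=5: input=3 -> V=0 FIRE
t=6: input=2 -> V=0 FIRE
t=7: input=4 -> V=0 FIRE
t=8: input=1 -> V=7
t=9: input=4 -> V=0 FIRE
t=10: input=5 -> V=0 FIRE
t=11: input=2 -> V=0 FIRE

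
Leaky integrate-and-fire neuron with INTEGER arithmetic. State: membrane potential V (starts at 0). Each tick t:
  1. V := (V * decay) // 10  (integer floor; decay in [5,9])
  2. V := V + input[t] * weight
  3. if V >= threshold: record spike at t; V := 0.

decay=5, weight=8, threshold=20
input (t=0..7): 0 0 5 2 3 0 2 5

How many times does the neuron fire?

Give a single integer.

t=0: input=0 -> V=0
t=1: input=0 -> V=0
t=2: input=5 -> V=0 FIRE
t=3: input=2 -> V=16
t=4: input=3 -> V=0 FIRE
t=5: input=0 -> V=0
t=6: input=2 -> V=16
t=7: input=5 -> V=0 FIRE

Answer: 3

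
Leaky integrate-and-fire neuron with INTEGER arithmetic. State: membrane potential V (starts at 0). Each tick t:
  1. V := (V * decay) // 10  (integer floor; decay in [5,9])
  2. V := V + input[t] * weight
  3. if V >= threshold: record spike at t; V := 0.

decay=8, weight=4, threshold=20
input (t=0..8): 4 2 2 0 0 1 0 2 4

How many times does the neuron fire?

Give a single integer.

Answer: 2

Derivation:
t=0: input=4 -> V=16
t=1: input=2 -> V=0 FIRE
t=2: input=2 -> V=8
t=3: input=0 -> V=6
t=4: input=0 -> V=4
t=5: input=1 -> V=7
t=6: input=0 -> V=5
t=7: input=2 -> V=12
t=8: input=4 -> V=0 FIRE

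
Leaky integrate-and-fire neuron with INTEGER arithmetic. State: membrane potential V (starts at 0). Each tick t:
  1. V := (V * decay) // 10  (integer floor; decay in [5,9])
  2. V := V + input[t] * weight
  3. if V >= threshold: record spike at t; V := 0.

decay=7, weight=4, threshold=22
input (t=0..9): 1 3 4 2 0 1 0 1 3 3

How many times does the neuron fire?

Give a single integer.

t=0: input=1 -> V=4
t=1: input=3 -> V=14
t=2: input=4 -> V=0 FIRE
t=3: input=2 -> V=8
t=4: input=0 -> V=5
t=5: input=1 -> V=7
t=6: input=0 -> V=4
t=7: input=1 -> V=6
t=8: input=3 -> V=16
t=9: input=3 -> V=0 FIRE

Answer: 2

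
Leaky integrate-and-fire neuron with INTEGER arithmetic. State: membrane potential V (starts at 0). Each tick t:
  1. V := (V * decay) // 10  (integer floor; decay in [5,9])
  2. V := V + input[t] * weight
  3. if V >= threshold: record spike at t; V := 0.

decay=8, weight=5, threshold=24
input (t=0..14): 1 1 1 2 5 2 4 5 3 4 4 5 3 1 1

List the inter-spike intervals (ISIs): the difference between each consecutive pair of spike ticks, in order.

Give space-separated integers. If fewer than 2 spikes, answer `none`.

Answer: 2 1 2 2

Derivation:
t=0: input=1 -> V=5
t=1: input=1 -> V=9
t=2: input=1 -> V=12
t=3: input=2 -> V=19
t=4: input=5 -> V=0 FIRE
t=5: input=2 -> V=10
t=6: input=4 -> V=0 FIRE
t=7: input=5 -> V=0 FIRE
t=8: input=3 -> V=15
t=9: input=4 -> V=0 FIRE
t=10: input=4 -> V=20
t=11: input=5 -> V=0 FIRE
t=12: input=3 -> V=15
t=13: input=1 -> V=17
t=14: input=1 -> V=18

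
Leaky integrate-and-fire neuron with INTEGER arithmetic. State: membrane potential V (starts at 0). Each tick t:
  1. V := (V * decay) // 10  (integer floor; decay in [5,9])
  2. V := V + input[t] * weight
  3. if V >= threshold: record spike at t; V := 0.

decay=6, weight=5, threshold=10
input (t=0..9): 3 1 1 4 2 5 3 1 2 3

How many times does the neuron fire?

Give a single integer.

t=0: input=3 -> V=0 FIRE
t=1: input=1 -> V=5
t=2: input=1 -> V=8
t=3: input=4 -> V=0 FIRE
t=4: input=2 -> V=0 FIRE
t=5: input=5 -> V=0 FIRE
t=6: input=3 -> V=0 FIRE
t=7: input=1 -> V=5
t=8: input=2 -> V=0 FIRE
t=9: input=3 -> V=0 FIRE

Answer: 7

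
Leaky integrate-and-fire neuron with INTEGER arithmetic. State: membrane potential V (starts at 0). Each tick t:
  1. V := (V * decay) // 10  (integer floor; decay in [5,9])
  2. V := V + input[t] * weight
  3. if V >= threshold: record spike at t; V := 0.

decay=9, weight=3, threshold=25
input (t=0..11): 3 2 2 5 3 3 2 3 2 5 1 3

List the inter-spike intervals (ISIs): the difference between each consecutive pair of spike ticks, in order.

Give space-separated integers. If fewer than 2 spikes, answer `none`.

Answer: 4 4

Derivation:
t=0: input=3 -> V=9
t=1: input=2 -> V=14
t=2: input=2 -> V=18
t=3: input=5 -> V=0 FIRE
t=4: input=3 -> V=9
t=5: input=3 -> V=17
t=6: input=2 -> V=21
t=7: input=3 -> V=0 FIRE
t=8: input=2 -> V=6
t=9: input=5 -> V=20
t=10: input=1 -> V=21
t=11: input=3 -> V=0 FIRE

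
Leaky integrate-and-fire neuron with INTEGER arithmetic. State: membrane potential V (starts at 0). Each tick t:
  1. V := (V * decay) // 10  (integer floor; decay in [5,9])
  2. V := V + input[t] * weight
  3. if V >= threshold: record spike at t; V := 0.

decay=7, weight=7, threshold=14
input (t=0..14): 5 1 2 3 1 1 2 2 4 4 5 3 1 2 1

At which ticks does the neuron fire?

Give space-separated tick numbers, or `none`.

Answer: 0 2 3 6 7 8 9 10 11 13

Derivation:
t=0: input=5 -> V=0 FIRE
t=1: input=1 -> V=7
t=2: input=2 -> V=0 FIRE
t=3: input=3 -> V=0 FIRE
t=4: input=1 -> V=7
t=5: input=1 -> V=11
t=6: input=2 -> V=0 FIRE
t=7: input=2 -> V=0 FIRE
t=8: input=4 -> V=0 FIRE
t=9: input=4 -> V=0 FIRE
t=10: input=5 -> V=0 FIRE
t=11: input=3 -> V=0 FIRE
t=12: input=1 -> V=7
t=13: input=2 -> V=0 FIRE
t=14: input=1 -> V=7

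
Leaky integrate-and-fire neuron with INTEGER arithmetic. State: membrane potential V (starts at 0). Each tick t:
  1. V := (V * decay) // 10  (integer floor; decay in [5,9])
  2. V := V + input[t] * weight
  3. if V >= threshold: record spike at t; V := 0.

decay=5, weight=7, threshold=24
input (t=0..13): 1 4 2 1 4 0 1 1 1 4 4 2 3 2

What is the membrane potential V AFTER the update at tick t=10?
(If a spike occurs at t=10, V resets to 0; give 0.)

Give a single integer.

Answer: 0

Derivation:
t=0: input=1 -> V=7
t=1: input=4 -> V=0 FIRE
t=2: input=2 -> V=14
t=3: input=1 -> V=14
t=4: input=4 -> V=0 FIRE
t=5: input=0 -> V=0
t=6: input=1 -> V=7
t=7: input=1 -> V=10
t=8: input=1 -> V=12
t=9: input=4 -> V=0 FIRE
t=10: input=4 -> V=0 FIRE
t=11: input=2 -> V=14
t=12: input=3 -> V=0 FIRE
t=13: input=2 -> V=14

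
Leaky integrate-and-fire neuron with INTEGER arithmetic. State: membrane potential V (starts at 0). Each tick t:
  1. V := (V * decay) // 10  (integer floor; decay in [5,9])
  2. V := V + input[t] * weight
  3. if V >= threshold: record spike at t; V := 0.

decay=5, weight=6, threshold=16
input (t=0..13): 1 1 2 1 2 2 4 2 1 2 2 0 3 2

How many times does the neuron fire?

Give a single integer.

t=0: input=1 -> V=6
t=1: input=1 -> V=9
t=2: input=2 -> V=0 FIRE
t=3: input=1 -> V=6
t=4: input=2 -> V=15
t=5: input=2 -> V=0 FIRE
t=6: input=4 -> V=0 FIRE
t=7: input=2 -> V=12
t=8: input=1 -> V=12
t=9: input=2 -> V=0 FIRE
t=10: input=2 -> V=12
t=11: input=0 -> V=6
t=12: input=3 -> V=0 FIRE
t=13: input=2 -> V=12

Answer: 5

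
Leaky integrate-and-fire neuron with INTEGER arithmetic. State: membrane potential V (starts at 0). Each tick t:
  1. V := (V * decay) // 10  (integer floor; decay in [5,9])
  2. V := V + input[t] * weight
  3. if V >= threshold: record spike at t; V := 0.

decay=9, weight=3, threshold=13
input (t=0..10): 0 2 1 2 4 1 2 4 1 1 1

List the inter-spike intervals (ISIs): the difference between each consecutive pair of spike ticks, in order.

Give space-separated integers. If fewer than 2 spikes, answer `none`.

t=0: input=0 -> V=0
t=1: input=2 -> V=6
t=2: input=1 -> V=8
t=3: input=2 -> V=0 FIRE
t=4: input=4 -> V=12
t=5: input=1 -> V=0 FIRE
t=6: input=2 -> V=6
t=7: input=4 -> V=0 FIRE
t=8: input=1 -> V=3
t=9: input=1 -> V=5
t=10: input=1 -> V=7

Answer: 2 2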